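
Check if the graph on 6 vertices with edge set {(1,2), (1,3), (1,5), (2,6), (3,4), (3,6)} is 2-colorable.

Step 1: Attempt 2-coloring using BFS:
  Start at vertex 1, assign color 0
  Color vertex 2 with color 1 (neighbor of 1)
  Color vertex 3 with color 1 (neighbor of 1)
  Color vertex 5 with color 1 (neighbor of 1)
  Color vertex 6 with color 0 (neighbor of 2)
  Color vertex 4 with color 0 (neighbor of 3)

Step 2: 2-coloring succeeded. No conflicts found.
  Set A (color 0): {1, 4, 6}
  Set B (color 1): {2, 3, 5}

The graph is bipartite with partition {1, 4, 6}, {2, 3, 5}.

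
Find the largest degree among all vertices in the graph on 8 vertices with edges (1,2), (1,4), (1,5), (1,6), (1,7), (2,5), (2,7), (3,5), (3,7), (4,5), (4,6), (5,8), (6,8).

Step 1: Count edges incident to each vertex:
  deg(1) = 5 (neighbors: 2, 4, 5, 6, 7)
  deg(2) = 3 (neighbors: 1, 5, 7)
  deg(3) = 2 (neighbors: 5, 7)
  deg(4) = 3 (neighbors: 1, 5, 6)
  deg(5) = 5 (neighbors: 1, 2, 3, 4, 8)
  deg(6) = 3 (neighbors: 1, 4, 8)
  deg(7) = 3 (neighbors: 1, 2, 3)
  deg(8) = 2 (neighbors: 5, 6)

Step 2: Find maximum:
  max(5, 3, 2, 3, 5, 3, 3, 2) = 5 (vertex 1)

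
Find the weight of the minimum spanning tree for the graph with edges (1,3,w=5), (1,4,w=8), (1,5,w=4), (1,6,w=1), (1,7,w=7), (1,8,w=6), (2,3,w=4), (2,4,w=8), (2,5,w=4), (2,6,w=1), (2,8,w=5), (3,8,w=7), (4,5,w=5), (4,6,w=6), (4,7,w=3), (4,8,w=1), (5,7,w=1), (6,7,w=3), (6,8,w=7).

Apply Kruskal's algorithm (sort edges by weight, add if no cycle):

Sorted edges by weight:
  (1,6) w=1
  (2,6) w=1
  (4,8) w=1
  (5,7) w=1
  (4,7) w=3
  (6,7) w=3
  (1,5) w=4
  (2,5) w=4
  (2,3) w=4
  (1,3) w=5
  (2,8) w=5
  (4,5) w=5
  (1,8) w=6
  (4,6) w=6
  (1,7) w=7
  (3,8) w=7
  (6,8) w=7
  (1,4) w=8
  (2,4) w=8

Add edge (1,6) w=1 -- no cycle. Running total: 1
Add edge (2,6) w=1 -- no cycle. Running total: 2
Add edge (4,8) w=1 -- no cycle. Running total: 3
Add edge (5,7) w=1 -- no cycle. Running total: 4
Add edge (4,7) w=3 -- no cycle. Running total: 7
Add edge (6,7) w=3 -- no cycle. Running total: 10
Skip edge (1,5) w=4 -- would create cycle
Skip edge (2,5) w=4 -- would create cycle
Add edge (2,3) w=4 -- no cycle. Running total: 14

MST edges: (1,6,w=1), (2,6,w=1), (4,8,w=1), (5,7,w=1), (4,7,w=3), (6,7,w=3), (2,3,w=4)
Total MST weight: 1 + 1 + 1 + 1 + 3 + 3 + 4 = 14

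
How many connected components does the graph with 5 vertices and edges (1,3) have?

Step 1: Build adjacency list from edges:
  1: 3
  2: (none)
  3: 1
  4: (none)
  5: (none)

Step 2: Run BFS/DFS from vertex 1:
  Visited: {1, 3}
  Reached 2 of 5 vertices

Step 3: Only 2 of 5 vertices reached. Graph is disconnected.
Connected components: {1, 3}, {2}, {4}, {5}
Number of connected components: 4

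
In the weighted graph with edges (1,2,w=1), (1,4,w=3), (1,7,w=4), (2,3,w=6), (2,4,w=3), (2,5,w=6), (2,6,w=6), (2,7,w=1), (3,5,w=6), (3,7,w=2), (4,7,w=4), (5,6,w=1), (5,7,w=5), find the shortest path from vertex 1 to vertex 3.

Step 1: Build adjacency list with weights:
  1: 2(w=1), 4(w=3), 7(w=4)
  2: 1(w=1), 3(w=6), 4(w=3), 5(w=6), 6(w=6), 7(w=1)
  3: 2(w=6), 5(w=6), 7(w=2)
  4: 1(w=3), 2(w=3), 7(w=4)
  5: 2(w=6), 3(w=6), 6(w=1), 7(w=5)
  6: 2(w=6), 5(w=1)
  7: 1(w=4), 2(w=1), 3(w=2), 4(w=4), 5(w=5)

Step 2: Apply Dijkstra's algorithm from vertex 1:
  Visit vertex 1 (distance=0)
    Update dist[2] = 1
    Update dist[4] = 3
    Update dist[7] = 4
  Visit vertex 2 (distance=1)
    Update dist[3] = 7
    Update dist[5] = 7
    Update dist[6] = 7
    Update dist[7] = 2
  Visit vertex 7 (distance=2)
    Update dist[3] = 4
  Visit vertex 4 (distance=3)
  Visit vertex 3 (distance=4)

Step 3: Shortest path: 1 -> 2 -> 7 -> 3
Total weight: 1 + 1 + 2 = 4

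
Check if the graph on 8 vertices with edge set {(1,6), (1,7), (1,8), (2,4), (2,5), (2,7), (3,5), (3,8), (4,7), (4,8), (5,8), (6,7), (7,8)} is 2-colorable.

Step 1: Attempt 2-coloring using BFS:
  Start at vertex 1, assign color 0
  Color vertex 6 with color 1 (neighbor of 1)
  Color vertex 7 with color 1 (neighbor of 1)
  Color vertex 8 with color 1 (neighbor of 1)

Step 2: Conflict found! Vertices 6 and 7 are adjacent but have the same color.
This means the graph contains an odd cycle.

The graph is NOT bipartite.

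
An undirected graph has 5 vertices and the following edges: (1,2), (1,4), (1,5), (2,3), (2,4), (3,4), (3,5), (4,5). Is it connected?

Step 1: Build adjacency list from edges:
  1: 2, 4, 5
  2: 1, 3, 4
  3: 2, 4, 5
  4: 1, 2, 3, 5
  5: 1, 3, 4

Step 2: Run BFS/DFS from vertex 1:
  Visited: {1, 2, 4, 5, 3}
  Reached 5 of 5 vertices

Step 3: All 5 vertices reached from vertex 1, so the graph is connected.
Answer: Yes, the graph is connected.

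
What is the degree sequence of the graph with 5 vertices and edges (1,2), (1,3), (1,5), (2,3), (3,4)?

Step 1: Count edges incident to each vertex:
  deg(1) = 3 (neighbors: 2, 3, 5)
  deg(2) = 2 (neighbors: 1, 3)
  deg(3) = 3 (neighbors: 1, 2, 4)
  deg(4) = 1 (neighbors: 3)
  deg(5) = 1 (neighbors: 1)

Step 2: Sort degrees in non-increasing order:
  Degrees: [3, 2, 3, 1, 1] -> sorted: [3, 3, 2, 1, 1]

Degree sequence: [3, 3, 2, 1, 1]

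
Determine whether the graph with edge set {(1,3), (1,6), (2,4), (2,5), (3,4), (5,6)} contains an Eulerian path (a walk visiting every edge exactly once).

Step 1: Find the degree of each vertex:
  deg(1) = 2
  deg(2) = 2
  deg(3) = 2
  deg(4) = 2
  deg(5) = 2
  deg(6) = 2

Step 2: Count vertices with odd degree:
  All vertices have even degree (0 odd-degree vertices)

Step 3: Apply Euler's theorem:
  - Eulerian circuit exists iff graph is connected and all vertices have even degree
  - Eulerian path exists iff graph is connected and has 0 or 2 odd-degree vertices

Graph is connected with 0 odd-degree vertices.
Both Eulerian circuit and Eulerian path exist.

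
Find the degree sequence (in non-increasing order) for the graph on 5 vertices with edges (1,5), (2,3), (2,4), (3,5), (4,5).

Step 1: Count edges incident to each vertex:
  deg(1) = 1 (neighbors: 5)
  deg(2) = 2 (neighbors: 3, 4)
  deg(3) = 2 (neighbors: 2, 5)
  deg(4) = 2 (neighbors: 2, 5)
  deg(5) = 3 (neighbors: 1, 3, 4)

Step 2: Sort degrees in non-increasing order:
  Degrees: [1, 2, 2, 2, 3] -> sorted: [3, 2, 2, 2, 1]

Degree sequence: [3, 2, 2, 2, 1]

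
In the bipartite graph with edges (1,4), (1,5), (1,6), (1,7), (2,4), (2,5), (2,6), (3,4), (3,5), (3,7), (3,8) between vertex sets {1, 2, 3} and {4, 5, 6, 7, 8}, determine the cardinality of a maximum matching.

Step 1: List the neighbors of each left vertex:
  1: 4, 5, 6, 7
  2: 4, 5, 6
  3: 4, 5, 7, 8

Step 2: Greedily match left vertices, then look for augmenting paths:
  Match 1 -- 4
  Match 2 -- 5
  Match 3 -- 7
  No augmenting path remains.

Step 3: Verify this is maximum:
  Matching size 3 = min(|L|, |R|) = min(3, 5), which is an upper bound, so this matching is maximum.

Maximum matching: {(1,4), (2,5), (3,7)}
Size: 3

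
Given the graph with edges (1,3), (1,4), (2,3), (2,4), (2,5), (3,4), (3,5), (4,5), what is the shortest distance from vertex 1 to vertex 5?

Step 1: Build adjacency list:
  1: 3, 4
  2: 3, 4, 5
  3: 1, 2, 4, 5
  4: 1, 2, 3, 5
  5: 2, 3, 4

Step 2: BFS from vertex 1 to find shortest path to 5:
  vertex 3 reached at distance 1
  vertex 4 reached at distance 1
  vertex 2 reached at distance 2
  vertex 5 reached at distance 2

Step 3: Shortest path: 1 -> 3 -> 5
Path length: 2 edges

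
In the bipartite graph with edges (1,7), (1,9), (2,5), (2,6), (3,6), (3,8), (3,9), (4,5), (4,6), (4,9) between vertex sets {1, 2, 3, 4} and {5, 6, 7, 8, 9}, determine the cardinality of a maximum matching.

Step 1: List the neighbors of each left vertex:
  1: 7, 9
  2: 5, 6
  3: 6, 8, 9
  4: 5, 6, 9

Step 2: Greedily match left vertices, then look for augmenting paths:
  Match 1 -- 7
  Match 2 -- 5
  Match 3 -- 6
  Match 4 -- 9
  No augmenting path remains.

Step 3: Verify this is maximum:
  Matching size 4 = min(|L|, |R|) = min(4, 5), which is an upper bound, so this matching is maximum.

Maximum matching: {(1,7), (2,5), (3,6), (4,9)}
Size: 4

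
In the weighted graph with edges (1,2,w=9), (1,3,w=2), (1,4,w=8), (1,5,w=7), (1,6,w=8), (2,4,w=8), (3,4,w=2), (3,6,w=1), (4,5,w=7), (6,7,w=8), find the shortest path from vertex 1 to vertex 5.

Step 1: Build adjacency list with weights:
  1: 2(w=9), 3(w=2), 4(w=8), 5(w=7), 6(w=8)
  2: 1(w=9), 4(w=8)
  3: 1(w=2), 4(w=2), 6(w=1)
  4: 1(w=8), 2(w=8), 3(w=2), 5(w=7)
  5: 1(w=7), 4(w=7)
  6: 1(w=8), 3(w=1), 7(w=8)
  7: 6(w=8)

Step 2: Apply Dijkstra's algorithm from vertex 1:
  Visit vertex 1 (distance=0)
    Update dist[2] = 9
    Update dist[3] = 2
    Update dist[4] = 8
    Update dist[5] = 7
    Update dist[6] = 8
  Visit vertex 3 (distance=2)
    Update dist[4] = 4
    Update dist[6] = 3
  Visit vertex 6 (distance=3)
    Update dist[7] = 11
  Visit vertex 4 (distance=4)
  Visit vertex 5 (distance=7)

Step 3: Shortest path: 1 -> 5
Total weight: 7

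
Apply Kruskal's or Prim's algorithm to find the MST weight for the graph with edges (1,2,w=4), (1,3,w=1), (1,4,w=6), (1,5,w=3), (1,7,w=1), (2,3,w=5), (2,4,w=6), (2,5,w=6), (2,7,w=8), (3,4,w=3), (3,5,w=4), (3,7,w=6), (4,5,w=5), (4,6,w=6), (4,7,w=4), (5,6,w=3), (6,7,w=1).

Apply Kruskal's algorithm (sort edges by weight, add if no cycle):

Sorted edges by weight:
  (1,3) w=1
  (1,7) w=1
  (6,7) w=1
  (1,5) w=3
  (3,4) w=3
  (5,6) w=3
  (1,2) w=4
  (3,5) w=4
  (4,7) w=4
  (2,3) w=5
  (4,5) w=5
  (1,4) w=6
  (2,4) w=6
  (2,5) w=6
  (3,7) w=6
  (4,6) w=6
  (2,7) w=8

Add edge (1,3) w=1 -- no cycle. Running total: 1
Add edge (1,7) w=1 -- no cycle. Running total: 2
Add edge (6,7) w=1 -- no cycle. Running total: 3
Add edge (1,5) w=3 -- no cycle. Running total: 6
Add edge (3,4) w=3 -- no cycle. Running total: 9
Skip edge (5,6) w=3 -- would create cycle
Add edge (1,2) w=4 -- no cycle. Running total: 13

MST edges: (1,3,w=1), (1,7,w=1), (6,7,w=1), (1,5,w=3), (3,4,w=3), (1,2,w=4)
Total MST weight: 1 + 1 + 1 + 3 + 3 + 4 = 13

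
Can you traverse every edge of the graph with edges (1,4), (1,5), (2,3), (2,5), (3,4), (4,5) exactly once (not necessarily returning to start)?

Step 1: Find the degree of each vertex:
  deg(1) = 2
  deg(2) = 2
  deg(3) = 2
  deg(4) = 3
  deg(5) = 3

Step 2: Count vertices with odd degree:
  Odd-degree vertices: 4, 5 (2 total)

Step 3: Apply Euler's theorem:
  - Eulerian circuit exists iff graph is connected and all vertices have even degree
  - Eulerian path exists iff graph is connected and has 0 or 2 odd-degree vertices

Graph is connected with exactly 2 odd-degree vertices (4, 5).
Eulerian path exists (starting and ending at the odd-degree vertices), but no Eulerian circuit.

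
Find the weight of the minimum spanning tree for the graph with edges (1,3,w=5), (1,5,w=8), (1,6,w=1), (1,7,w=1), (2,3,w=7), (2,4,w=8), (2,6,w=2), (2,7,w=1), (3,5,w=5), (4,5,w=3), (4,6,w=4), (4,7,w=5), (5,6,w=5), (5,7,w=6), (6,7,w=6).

Apply Kruskal's algorithm (sort edges by weight, add if no cycle):

Sorted edges by weight:
  (1,6) w=1
  (1,7) w=1
  (2,7) w=1
  (2,6) w=2
  (4,5) w=3
  (4,6) w=4
  (1,3) w=5
  (3,5) w=5
  (4,7) w=5
  (5,6) w=5
  (5,7) w=6
  (6,7) w=6
  (2,3) w=7
  (1,5) w=8
  (2,4) w=8

Add edge (1,6) w=1 -- no cycle. Running total: 1
Add edge (1,7) w=1 -- no cycle. Running total: 2
Add edge (2,7) w=1 -- no cycle. Running total: 3
Skip edge (2,6) w=2 -- would create cycle
Add edge (4,5) w=3 -- no cycle. Running total: 6
Add edge (4,6) w=4 -- no cycle. Running total: 10
Add edge (1,3) w=5 -- no cycle. Running total: 15

MST edges: (1,6,w=1), (1,7,w=1), (2,7,w=1), (4,5,w=3), (4,6,w=4), (1,3,w=5)
Total MST weight: 1 + 1 + 1 + 3 + 4 + 5 = 15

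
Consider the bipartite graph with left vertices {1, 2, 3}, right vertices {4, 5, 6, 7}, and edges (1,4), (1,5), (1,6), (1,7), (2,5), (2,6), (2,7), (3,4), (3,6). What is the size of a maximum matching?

Step 1: List the neighbors of each left vertex:
  1: 4, 5, 6, 7
  2: 5, 6, 7
  3: 4, 6

Step 2: Greedily match left vertices, then look for augmenting paths:
  Match 1 -- 4
  Match 2 -- 5
  Match 3 -- 6
  No augmenting path remains.

Step 3: Verify this is maximum:
  Matching size 3 = min(|L|, |R|) = min(3, 4), which is an upper bound, so this matching is maximum.

Maximum matching: {(1,4), (2,5), (3,6)}
Size: 3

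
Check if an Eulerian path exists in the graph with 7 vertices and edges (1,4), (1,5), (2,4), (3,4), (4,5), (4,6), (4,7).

Step 1: Find the degree of each vertex:
  deg(1) = 2
  deg(2) = 1
  deg(3) = 1
  deg(4) = 6
  deg(5) = 2
  deg(6) = 1
  deg(7) = 1

Step 2: Count vertices with odd degree:
  Odd-degree vertices: 2, 3, 6, 7 (4 total)

Step 3: Apply Euler's theorem:
  - Eulerian circuit exists iff graph is connected and all vertices have even degree
  - Eulerian path exists iff graph is connected and has 0 or 2 odd-degree vertices

Graph has 4 odd-degree vertices (need 0 or 2).
Neither Eulerian path nor Eulerian circuit exists.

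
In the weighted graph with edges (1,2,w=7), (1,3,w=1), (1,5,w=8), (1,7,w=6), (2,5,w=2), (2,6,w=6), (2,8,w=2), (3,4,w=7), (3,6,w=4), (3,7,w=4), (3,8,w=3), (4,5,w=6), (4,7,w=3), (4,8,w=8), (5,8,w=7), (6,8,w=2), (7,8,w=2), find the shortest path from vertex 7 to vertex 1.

Step 1: Build adjacency list with weights:
  1: 2(w=7), 3(w=1), 5(w=8), 7(w=6)
  2: 1(w=7), 5(w=2), 6(w=6), 8(w=2)
  3: 1(w=1), 4(w=7), 6(w=4), 7(w=4), 8(w=3)
  4: 3(w=7), 5(w=6), 7(w=3), 8(w=8)
  5: 1(w=8), 2(w=2), 4(w=6), 8(w=7)
  6: 2(w=6), 3(w=4), 8(w=2)
  7: 1(w=6), 3(w=4), 4(w=3), 8(w=2)
  8: 2(w=2), 3(w=3), 4(w=8), 5(w=7), 6(w=2), 7(w=2)

Step 2: Apply Dijkstra's algorithm from vertex 7:
  Visit vertex 7 (distance=0)
    Update dist[1] = 6
    Update dist[3] = 4
    Update dist[4] = 3
    Update dist[8] = 2
  Visit vertex 8 (distance=2)
    Update dist[2] = 4
    Update dist[5] = 9
    Update dist[6] = 4
  Visit vertex 4 (distance=3)
  Visit vertex 2 (distance=4)
    Update dist[5] = 6
  Visit vertex 3 (distance=4)
    Update dist[1] = 5
  Visit vertex 6 (distance=4)
  Visit vertex 1 (distance=5)

Step 3: Shortest path: 7 -> 3 -> 1
Total weight: 4 + 1 = 5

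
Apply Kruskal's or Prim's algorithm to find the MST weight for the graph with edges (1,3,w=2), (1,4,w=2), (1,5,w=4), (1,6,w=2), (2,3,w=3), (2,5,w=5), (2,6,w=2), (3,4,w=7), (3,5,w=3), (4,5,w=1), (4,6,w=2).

Apply Kruskal's algorithm (sort edges by weight, add if no cycle):

Sorted edges by weight:
  (4,5) w=1
  (1,3) w=2
  (1,4) w=2
  (1,6) w=2
  (2,6) w=2
  (4,6) w=2
  (2,3) w=3
  (3,5) w=3
  (1,5) w=4
  (2,5) w=5
  (3,4) w=7

Add edge (4,5) w=1 -- no cycle. Running total: 1
Add edge (1,3) w=2 -- no cycle. Running total: 3
Add edge (1,4) w=2 -- no cycle. Running total: 5
Add edge (1,6) w=2 -- no cycle. Running total: 7
Add edge (2,6) w=2 -- no cycle. Running total: 9

MST edges: (4,5,w=1), (1,3,w=2), (1,4,w=2), (1,6,w=2), (2,6,w=2)
Total MST weight: 1 + 2 + 2 + 2 + 2 = 9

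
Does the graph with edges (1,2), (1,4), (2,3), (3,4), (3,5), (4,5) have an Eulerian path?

Step 1: Find the degree of each vertex:
  deg(1) = 2
  deg(2) = 2
  deg(3) = 3
  deg(4) = 3
  deg(5) = 2

Step 2: Count vertices with odd degree:
  Odd-degree vertices: 3, 4 (2 total)

Step 3: Apply Euler's theorem:
  - Eulerian circuit exists iff graph is connected and all vertices have even degree
  - Eulerian path exists iff graph is connected and has 0 or 2 odd-degree vertices

Graph is connected with exactly 2 odd-degree vertices (3, 4).
Eulerian path exists (starting and ending at the odd-degree vertices), but no Eulerian circuit.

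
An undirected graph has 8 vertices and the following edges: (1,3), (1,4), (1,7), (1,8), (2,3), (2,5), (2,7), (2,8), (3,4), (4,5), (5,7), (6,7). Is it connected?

Step 1: Build adjacency list from edges:
  1: 3, 4, 7, 8
  2: 3, 5, 7, 8
  3: 1, 2, 4
  4: 1, 3, 5
  5: 2, 4, 7
  6: 7
  7: 1, 2, 5, 6
  8: 1, 2

Step 2: Run BFS/DFS from vertex 1:
  Visited: {1, 3, 4, 7, 8, 2, 5, 6}
  Reached 8 of 8 vertices

Step 3: All 8 vertices reached from vertex 1, so the graph is connected.
Answer: Yes, the graph is connected.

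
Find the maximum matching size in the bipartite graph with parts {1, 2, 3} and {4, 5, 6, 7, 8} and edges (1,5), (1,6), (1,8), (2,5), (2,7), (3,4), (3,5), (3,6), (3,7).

Step 1: List the neighbors of each left vertex:
  1: 5, 6, 8
  2: 5, 7
  3: 4, 5, 6, 7

Step 2: Greedily match left vertices, then look for augmenting paths:
  Match 1 -- 5
  Match 2 -- 7
  Match 3 -- 4
  No augmenting path remains.

Step 3: Verify this is maximum:
  Matching size 3 = min(|L|, |R|) = min(3, 5), which is an upper bound, so this matching is maximum.

Maximum matching: {(1,5), (2,7), (3,4)}
Size: 3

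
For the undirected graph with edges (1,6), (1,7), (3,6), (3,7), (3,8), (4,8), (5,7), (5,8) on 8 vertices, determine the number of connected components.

Step 1: Build adjacency list from edges:
  1: 6, 7
  2: (none)
  3: 6, 7, 8
  4: 8
  5: 7, 8
  6: 1, 3
  7: 1, 3, 5
  8: 3, 4, 5

Step 2: Run BFS/DFS from vertex 1:
  Visited: {1, 6, 7, 3, 5, 8, 4}
  Reached 7 of 8 vertices

Step 3: Only 7 of 8 vertices reached. Graph is disconnected.
Connected components: {1, 3, 4, 5, 6, 7, 8}, {2}
Number of connected components: 2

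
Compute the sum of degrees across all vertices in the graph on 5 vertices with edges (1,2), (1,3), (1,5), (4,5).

Step 1: Count edges incident to each vertex:
  deg(1) = 3 (neighbors: 2, 3, 5)
  deg(2) = 1 (neighbors: 1)
  deg(3) = 1 (neighbors: 1)
  deg(4) = 1 (neighbors: 5)
  deg(5) = 2 (neighbors: 1, 4)

Step 2: Sum all degrees:
  3 + 1 + 1 + 1 + 2 = 8

Verification: sum of degrees = 2 * |E| = 2 * 4 = 8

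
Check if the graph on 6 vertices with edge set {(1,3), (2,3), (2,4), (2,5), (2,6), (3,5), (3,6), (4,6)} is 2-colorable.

Step 1: Attempt 2-coloring using BFS:
  Start at vertex 1, assign color 0
  Color vertex 3 with color 1 (neighbor of 1)
  Color vertex 2 with color 0 (neighbor of 3)
  Color vertex 5 with color 0 (neighbor of 3)
  Color vertex 6 with color 0 (neighbor of 3)
  Color vertex 4 with color 1 (neighbor of 2)

Step 2: Conflict found! Vertices 2 and 5 are adjacent but have the same color.
This means the graph contains an odd cycle.

The graph is NOT bipartite.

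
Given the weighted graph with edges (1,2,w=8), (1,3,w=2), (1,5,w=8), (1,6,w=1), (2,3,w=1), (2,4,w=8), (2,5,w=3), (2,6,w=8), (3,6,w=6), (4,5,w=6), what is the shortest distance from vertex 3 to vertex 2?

Step 1: Build adjacency list with weights:
  1: 2(w=8), 3(w=2), 5(w=8), 6(w=1)
  2: 1(w=8), 3(w=1), 4(w=8), 5(w=3), 6(w=8)
  3: 1(w=2), 2(w=1), 6(w=6)
  4: 2(w=8), 5(w=6)
  5: 1(w=8), 2(w=3), 4(w=6)
  6: 1(w=1), 2(w=8), 3(w=6)

Step 2: Apply Dijkstra's algorithm from vertex 3:
  Visit vertex 3 (distance=0)
    Update dist[1] = 2
    Update dist[2] = 1
    Update dist[6] = 6
  Visit vertex 2 (distance=1)
    Update dist[4] = 9
    Update dist[5] = 4

Step 3: Shortest path: 3 -> 2
Total weight: 1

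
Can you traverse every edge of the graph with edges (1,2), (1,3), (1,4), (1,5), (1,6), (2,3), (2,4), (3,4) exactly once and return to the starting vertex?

Step 1: Find the degree of each vertex:
  deg(1) = 5
  deg(2) = 3
  deg(3) = 3
  deg(4) = 3
  deg(5) = 1
  deg(6) = 1

Step 2: Count vertices with odd degree:
  Odd-degree vertices: 1, 2, 3, 4, 5, 6 (6 total)

Step 3: Apply Euler's theorem:
  - Eulerian circuit exists iff graph is connected and all vertices have even degree
  - Eulerian path exists iff graph is connected and has 0 or 2 odd-degree vertices

Graph has 6 odd-degree vertices (need 0 or 2).
Neither Eulerian path nor Eulerian circuit exists.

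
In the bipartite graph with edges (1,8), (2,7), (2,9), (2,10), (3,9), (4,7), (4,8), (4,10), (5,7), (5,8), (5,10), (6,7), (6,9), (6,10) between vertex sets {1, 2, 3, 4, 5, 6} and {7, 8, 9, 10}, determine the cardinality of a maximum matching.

Step 1: List the neighbors of each left vertex:
  1: 8
  2: 7, 9, 10
  3: 9
  4: 7, 8, 10
  5: 7, 8, 10
  6: 7, 9, 10

Step 2: Greedily match left vertices, then look for augmenting paths:
  Match 1 -- 8
  Match 2 -- 7
  Match 3 -- 9
  Match 4 -- 10
  No augmenting path remains.

Step 3: Verify this is maximum:
  Matching size 4 = min(|L|, |R|) = min(6, 4), which is an upper bound, so this matching is maximum.

Maximum matching: {(1,8), (2,7), (3,9), (4,10)}
Size: 4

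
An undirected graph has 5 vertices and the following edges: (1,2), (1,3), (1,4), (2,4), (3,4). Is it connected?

Step 1: Build adjacency list from edges:
  1: 2, 3, 4
  2: 1, 4
  3: 1, 4
  4: 1, 2, 3
  5: (none)

Step 2: Run BFS/DFS from vertex 1:
  Visited: {1, 2, 3, 4}
  Reached 4 of 5 vertices

Step 3: Only 4 of 5 vertices reached. Graph is disconnected.
Connected components: {1, 2, 3, 4}, {5}
Answer: No, the graph is not connected (2 components).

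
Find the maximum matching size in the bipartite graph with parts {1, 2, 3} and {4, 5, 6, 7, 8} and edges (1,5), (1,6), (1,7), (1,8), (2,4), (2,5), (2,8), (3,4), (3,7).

Step 1: List the neighbors of each left vertex:
  1: 5, 6, 7, 8
  2: 4, 5, 8
  3: 4, 7

Step 2: Greedily match left vertices, then look for augmenting paths:
  Match 1 -- 5
  Match 2 -- 4
  Match 3 -- 7
  No augmenting path remains.

Step 3: Verify this is maximum:
  Matching size 3 = min(|L|, |R|) = min(3, 5), which is an upper bound, so this matching is maximum.

Maximum matching: {(1,5), (2,4), (3,7)}
Size: 3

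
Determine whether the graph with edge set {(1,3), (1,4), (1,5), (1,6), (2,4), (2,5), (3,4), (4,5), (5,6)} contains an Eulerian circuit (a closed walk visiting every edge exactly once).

Step 1: Find the degree of each vertex:
  deg(1) = 4
  deg(2) = 2
  deg(3) = 2
  deg(4) = 4
  deg(5) = 4
  deg(6) = 2

Step 2: Count vertices with odd degree:
  All vertices have even degree (0 odd-degree vertices)

Step 3: Apply Euler's theorem:
  - Eulerian circuit exists iff graph is connected and all vertices have even degree
  - Eulerian path exists iff graph is connected and has 0 or 2 odd-degree vertices

Graph is connected with 0 odd-degree vertices.
Both Eulerian circuit and Eulerian path exist.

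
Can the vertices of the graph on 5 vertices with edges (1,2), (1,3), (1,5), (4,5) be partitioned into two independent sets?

Step 1: Attempt 2-coloring using BFS:
  Start at vertex 1, assign color 0
  Color vertex 2 with color 1 (neighbor of 1)
  Color vertex 3 with color 1 (neighbor of 1)
  Color vertex 5 with color 1 (neighbor of 1)
  Color vertex 4 with color 0 (neighbor of 5)

Step 2: 2-coloring succeeded. No conflicts found.
  Set A (color 0): {1, 4}
  Set B (color 1): {2, 3, 5}

The graph is bipartite with partition {1, 4}, {2, 3, 5}.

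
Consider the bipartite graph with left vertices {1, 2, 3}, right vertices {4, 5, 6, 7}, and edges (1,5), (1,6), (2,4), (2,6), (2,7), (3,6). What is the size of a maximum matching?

Step 1: List the neighbors of each left vertex:
  1: 5, 6
  2: 4, 6, 7
  3: 6

Step 2: Greedily match left vertices, then look for augmenting paths:
  Match 1 -- 5
  Match 2 -- 4
  Match 3 -- 6
  No augmenting path remains.

Step 3: Verify this is maximum:
  Matching size 3 = min(|L|, |R|) = min(3, 4), which is an upper bound, so this matching is maximum.

Maximum matching: {(1,5), (2,4), (3,6)}
Size: 3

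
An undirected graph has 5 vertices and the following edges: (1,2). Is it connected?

Step 1: Build adjacency list from edges:
  1: 2
  2: 1
  3: (none)
  4: (none)
  5: (none)

Step 2: Run BFS/DFS from vertex 1:
  Visited: {1, 2}
  Reached 2 of 5 vertices

Step 3: Only 2 of 5 vertices reached. Graph is disconnected.
Connected components: {1, 2}, {3}, {4}, {5}
Answer: No, the graph is not connected (4 components).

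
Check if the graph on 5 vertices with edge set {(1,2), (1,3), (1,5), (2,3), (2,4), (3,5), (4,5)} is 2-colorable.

Step 1: Attempt 2-coloring using BFS:
  Start at vertex 1, assign color 0
  Color vertex 2 with color 1 (neighbor of 1)
  Color vertex 3 with color 1 (neighbor of 1)
  Color vertex 5 with color 1 (neighbor of 1)

Step 2: Conflict found! Vertices 2 and 3 are adjacent but have the same color.
This means the graph contains an odd cycle.

The graph is NOT bipartite.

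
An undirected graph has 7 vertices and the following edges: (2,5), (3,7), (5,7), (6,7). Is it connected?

Step 1: Build adjacency list from edges:
  1: (none)
  2: 5
  3: 7
  4: (none)
  5: 2, 7
  6: 7
  7: 3, 5, 6

Step 2: Run BFS/DFS from vertex 1:
  Visited: {1}
  Reached 1 of 7 vertices

Step 3: Only 1 of 7 vertices reached. Graph is disconnected.
Connected components: {1}, {2, 3, 5, 6, 7}, {4}
Answer: No, the graph is not connected (3 components).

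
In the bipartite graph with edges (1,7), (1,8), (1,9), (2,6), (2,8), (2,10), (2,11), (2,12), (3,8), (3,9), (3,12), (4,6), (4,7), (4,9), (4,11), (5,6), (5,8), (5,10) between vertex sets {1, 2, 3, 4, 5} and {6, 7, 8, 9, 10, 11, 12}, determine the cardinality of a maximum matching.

Step 1: List the neighbors of each left vertex:
  1: 7, 8, 9
  2: 6, 8, 10, 11, 12
  3: 8, 9, 12
  4: 6, 7, 9, 11
  5: 6, 8, 10

Step 2: Greedily match left vertices, then look for augmenting paths:
  Match 1 -- 7
  Match 2 -- 6
  Match 3 -- 8
  Match 4 -- 9
  Match 5 -- 10
  No augmenting path remains.

Step 3: Verify this is maximum:
  Matching size 5 = min(|L|, |R|) = min(5, 7), which is an upper bound, so this matching is maximum.

Maximum matching: {(1,7), (2,6), (3,8), (4,9), (5,10)}
Size: 5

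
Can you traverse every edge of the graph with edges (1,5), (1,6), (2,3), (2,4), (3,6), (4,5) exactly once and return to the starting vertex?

Step 1: Find the degree of each vertex:
  deg(1) = 2
  deg(2) = 2
  deg(3) = 2
  deg(4) = 2
  deg(5) = 2
  deg(6) = 2

Step 2: Count vertices with odd degree:
  All vertices have even degree (0 odd-degree vertices)

Step 3: Apply Euler's theorem:
  - Eulerian circuit exists iff graph is connected and all vertices have even degree
  - Eulerian path exists iff graph is connected and has 0 or 2 odd-degree vertices

Graph is connected with 0 odd-degree vertices.
Both Eulerian circuit and Eulerian path exist.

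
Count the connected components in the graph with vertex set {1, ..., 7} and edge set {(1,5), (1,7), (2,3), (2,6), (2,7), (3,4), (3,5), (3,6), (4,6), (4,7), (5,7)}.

Step 1: Build adjacency list from edges:
  1: 5, 7
  2: 3, 6, 7
  3: 2, 4, 5, 6
  4: 3, 6, 7
  5: 1, 3, 7
  6: 2, 3, 4
  7: 1, 2, 4, 5

Step 2: Run BFS/DFS from vertex 1:
  Visited: {1, 5, 7, 3, 2, 4, 6}
  Reached 7 of 7 vertices

Step 3: All 7 vertices reached from vertex 1, so the graph is connected.
Number of connected components: 1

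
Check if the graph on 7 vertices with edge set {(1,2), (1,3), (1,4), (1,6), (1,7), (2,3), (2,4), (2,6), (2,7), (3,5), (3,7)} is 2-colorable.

Step 1: Attempt 2-coloring using BFS:
  Start at vertex 1, assign color 0
  Color vertex 2 with color 1 (neighbor of 1)
  Color vertex 3 with color 1 (neighbor of 1)
  Color vertex 4 with color 1 (neighbor of 1)
  Color vertex 6 with color 1 (neighbor of 1)
  Color vertex 7 with color 1 (neighbor of 1)

Step 2: Conflict found! Vertices 2 and 3 are adjacent but have the same color.
This means the graph contains an odd cycle.

The graph is NOT bipartite.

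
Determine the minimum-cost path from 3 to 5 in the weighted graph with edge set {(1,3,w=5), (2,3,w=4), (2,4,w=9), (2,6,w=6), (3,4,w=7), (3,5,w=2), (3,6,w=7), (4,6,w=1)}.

Step 1: Build adjacency list with weights:
  1: 3(w=5)
  2: 3(w=4), 4(w=9), 6(w=6)
  3: 1(w=5), 2(w=4), 4(w=7), 5(w=2), 6(w=7)
  4: 2(w=9), 3(w=7), 6(w=1)
  5: 3(w=2)
  6: 2(w=6), 3(w=7), 4(w=1)

Step 2: Apply Dijkstra's algorithm from vertex 3:
  Visit vertex 3 (distance=0)
    Update dist[1] = 5
    Update dist[2] = 4
    Update dist[4] = 7
    Update dist[5] = 2
    Update dist[6] = 7
  Visit vertex 5 (distance=2)

Step 3: Shortest path: 3 -> 5
Total weight: 2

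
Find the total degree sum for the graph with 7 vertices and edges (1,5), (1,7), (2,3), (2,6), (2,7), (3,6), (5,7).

Step 1: Count edges incident to each vertex:
  deg(1) = 2 (neighbors: 5, 7)
  deg(2) = 3 (neighbors: 3, 6, 7)
  deg(3) = 2 (neighbors: 2, 6)
  deg(4) = 0 (neighbors: none)
  deg(5) = 2 (neighbors: 1, 7)
  deg(6) = 2 (neighbors: 2, 3)
  deg(7) = 3 (neighbors: 1, 2, 5)

Step 2: Sum all degrees:
  2 + 3 + 2 + 0 + 2 + 2 + 3 = 14

Verification: sum of degrees = 2 * |E| = 2 * 7 = 14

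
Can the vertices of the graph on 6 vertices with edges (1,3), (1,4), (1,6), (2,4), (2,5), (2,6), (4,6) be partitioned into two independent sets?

Step 1: Attempt 2-coloring using BFS:
  Start at vertex 1, assign color 0
  Color vertex 3 with color 1 (neighbor of 1)
  Color vertex 4 with color 1 (neighbor of 1)
  Color vertex 6 with color 1 (neighbor of 1)
  Color vertex 2 with color 0 (neighbor of 4)

Step 2: Conflict found! Vertices 4 and 6 are adjacent but have the same color.
This means the graph contains an odd cycle.

The graph is NOT bipartite.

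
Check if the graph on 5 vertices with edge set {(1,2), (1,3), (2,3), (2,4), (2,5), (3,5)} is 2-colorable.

Step 1: Attempt 2-coloring using BFS:
  Start at vertex 1, assign color 0
  Color vertex 2 with color 1 (neighbor of 1)
  Color vertex 3 with color 1 (neighbor of 1)

Step 2: Conflict found! Vertices 2 and 3 are adjacent but have the same color.
This means the graph contains an odd cycle.

The graph is NOT bipartite.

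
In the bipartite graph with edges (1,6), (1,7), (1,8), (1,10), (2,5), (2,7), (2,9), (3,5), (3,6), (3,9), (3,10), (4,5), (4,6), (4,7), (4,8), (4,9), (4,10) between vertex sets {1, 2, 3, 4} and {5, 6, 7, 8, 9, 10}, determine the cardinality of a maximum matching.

Step 1: List the neighbors of each left vertex:
  1: 6, 7, 8, 10
  2: 5, 7, 9
  3: 5, 6, 9, 10
  4: 5, 6, 7, 8, 9, 10

Step 2: Greedily match left vertices, then look for augmenting paths:
  Match 1 -- 6
  Match 2 -- 5
  Match 3 -- 9
  Match 4 -- 7
  No augmenting path remains.

Step 3: Verify this is maximum:
  Matching size 4 = min(|L|, |R|) = min(4, 6), which is an upper bound, so this matching is maximum.

Maximum matching: {(1,6), (2,5), (3,9), (4,7)}
Size: 4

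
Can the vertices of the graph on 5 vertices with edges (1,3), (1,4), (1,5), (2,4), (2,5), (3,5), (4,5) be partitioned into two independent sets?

Step 1: Attempt 2-coloring using BFS:
  Start at vertex 1, assign color 0
  Color vertex 3 with color 1 (neighbor of 1)
  Color vertex 4 with color 1 (neighbor of 1)
  Color vertex 5 with color 1 (neighbor of 1)

Step 2: Conflict found! Vertices 3 and 5 are adjacent but have the same color.
This means the graph contains an odd cycle.

The graph is NOT bipartite.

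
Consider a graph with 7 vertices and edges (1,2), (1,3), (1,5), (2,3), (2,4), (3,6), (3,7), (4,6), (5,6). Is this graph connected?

Step 1: Build adjacency list from edges:
  1: 2, 3, 5
  2: 1, 3, 4
  3: 1, 2, 6, 7
  4: 2, 6
  5: 1, 6
  6: 3, 4, 5
  7: 3

Step 2: Run BFS/DFS from vertex 1:
  Visited: {1, 2, 3, 5, 4, 6, 7}
  Reached 7 of 7 vertices

Step 3: All 7 vertices reached from vertex 1, so the graph is connected.
Answer: Yes, the graph is connected.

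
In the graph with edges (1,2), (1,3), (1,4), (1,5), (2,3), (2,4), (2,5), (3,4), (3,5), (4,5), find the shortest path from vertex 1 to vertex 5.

Step 1: Build adjacency list:
  1: 2, 3, 4, 5
  2: 1, 3, 4, 5
  3: 1, 2, 4, 5
  4: 1, 2, 3, 5
  5: 1, 2, 3, 4

Step 2: BFS from vertex 1 to find shortest path to 5:
  vertex 2 reached at distance 1
  vertex 3 reached at distance 1
  vertex 4 reached at distance 1
  vertex 5 reached at distance 1

Step 3: Shortest path: 1 -> 5
Path length: 1 edge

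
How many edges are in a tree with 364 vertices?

A tree on n vertices always has exactly n - 1 edges.
For n = 364: edges = 364 - 1 = 363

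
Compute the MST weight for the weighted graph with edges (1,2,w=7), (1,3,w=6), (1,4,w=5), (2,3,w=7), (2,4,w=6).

Apply Kruskal's algorithm (sort edges by weight, add if no cycle):

Sorted edges by weight:
  (1,4) w=5
  (1,3) w=6
  (2,4) w=6
  (1,2) w=7
  (2,3) w=7

Add edge (1,4) w=5 -- no cycle. Running total: 5
Add edge (1,3) w=6 -- no cycle. Running total: 11
Add edge (2,4) w=6 -- no cycle. Running total: 17

MST edges: (1,4,w=5), (1,3,w=6), (2,4,w=6)
Total MST weight: 5 + 6 + 6 = 17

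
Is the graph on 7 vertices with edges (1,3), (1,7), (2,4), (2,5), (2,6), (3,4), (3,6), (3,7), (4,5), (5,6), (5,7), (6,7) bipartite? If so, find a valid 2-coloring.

Step 1: Attempt 2-coloring using BFS:
  Start at vertex 1, assign color 0
  Color vertex 3 with color 1 (neighbor of 1)
  Color vertex 7 with color 1 (neighbor of 1)
  Color vertex 4 with color 0 (neighbor of 3)
  Color vertex 6 with color 0 (neighbor of 3)

Step 2: Conflict found! Vertices 3 and 7 are adjacent but have the same color.
This means the graph contains an odd cycle.

The graph is NOT bipartite.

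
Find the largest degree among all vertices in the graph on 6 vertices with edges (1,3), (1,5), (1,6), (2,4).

Step 1: Count edges incident to each vertex:
  deg(1) = 3 (neighbors: 3, 5, 6)
  deg(2) = 1 (neighbors: 4)
  deg(3) = 1 (neighbors: 1)
  deg(4) = 1 (neighbors: 2)
  deg(5) = 1 (neighbors: 1)
  deg(6) = 1 (neighbors: 1)

Step 2: Find maximum:
  max(3, 1, 1, 1, 1, 1) = 3 (vertex 1)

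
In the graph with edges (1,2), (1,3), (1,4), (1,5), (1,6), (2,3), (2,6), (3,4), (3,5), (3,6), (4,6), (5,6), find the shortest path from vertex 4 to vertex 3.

Step 1: Build adjacency list:
  1: 2, 3, 4, 5, 6
  2: 1, 3, 6
  3: 1, 2, 4, 5, 6
  4: 1, 3, 6
  5: 1, 3, 6
  6: 1, 2, 3, 4, 5

Step 2: BFS from vertex 4 to find shortest path to 3:
  vertex 1 reached at distance 1
  vertex 3 reached at distance 1

Step 3: Shortest path: 4 -> 3
Path length: 1 edge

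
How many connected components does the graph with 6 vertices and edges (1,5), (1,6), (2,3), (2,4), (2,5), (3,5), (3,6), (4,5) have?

Step 1: Build adjacency list from edges:
  1: 5, 6
  2: 3, 4, 5
  3: 2, 5, 6
  4: 2, 5
  5: 1, 2, 3, 4
  6: 1, 3

Step 2: Run BFS/DFS from vertex 1:
  Visited: {1, 5, 6, 2, 3, 4}
  Reached 6 of 6 vertices

Step 3: All 6 vertices reached from vertex 1, so the graph is connected.
Number of connected components: 1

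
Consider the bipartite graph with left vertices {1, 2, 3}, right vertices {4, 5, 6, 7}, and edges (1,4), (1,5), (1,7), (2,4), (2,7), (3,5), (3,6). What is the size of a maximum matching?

Step 1: List the neighbors of each left vertex:
  1: 4, 5, 7
  2: 4, 7
  3: 5, 6

Step 2: Greedily match left vertices, then look for augmenting paths:
  Match 1 -- 4
  Match 2 -- 7
  Match 3 -- 5
  No augmenting path remains.

Step 3: Verify this is maximum:
  Matching size 3 = min(|L|, |R|) = min(3, 4), which is an upper bound, so this matching is maximum.

Maximum matching: {(1,4), (2,7), (3,5)}
Size: 3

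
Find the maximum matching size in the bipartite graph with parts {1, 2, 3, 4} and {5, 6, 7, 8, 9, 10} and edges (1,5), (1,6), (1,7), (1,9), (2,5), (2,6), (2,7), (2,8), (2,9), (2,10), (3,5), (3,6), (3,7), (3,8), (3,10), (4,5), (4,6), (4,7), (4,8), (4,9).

Step 1: List the neighbors of each left vertex:
  1: 5, 6, 7, 9
  2: 5, 6, 7, 8, 9, 10
  3: 5, 6, 7, 8, 10
  4: 5, 6, 7, 8, 9

Step 2: Greedily match left vertices, then look for augmenting paths:
  Match 1 -- 5
  Match 2 -- 6
  Match 3 -- 7
  Match 4 -- 8
  No augmenting path remains.

Step 3: Verify this is maximum:
  Matching size 4 = min(|L|, |R|) = min(4, 6), which is an upper bound, so this matching is maximum.

Maximum matching: {(1,5), (2,6), (3,7), (4,8)}
Size: 4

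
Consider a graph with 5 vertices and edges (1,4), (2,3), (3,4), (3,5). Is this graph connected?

Step 1: Build adjacency list from edges:
  1: 4
  2: 3
  3: 2, 4, 5
  4: 1, 3
  5: 3

Step 2: Run BFS/DFS from vertex 1:
  Visited: {1, 4, 3, 2, 5}
  Reached 5 of 5 vertices

Step 3: All 5 vertices reached from vertex 1, so the graph is connected.
Answer: Yes, the graph is connected.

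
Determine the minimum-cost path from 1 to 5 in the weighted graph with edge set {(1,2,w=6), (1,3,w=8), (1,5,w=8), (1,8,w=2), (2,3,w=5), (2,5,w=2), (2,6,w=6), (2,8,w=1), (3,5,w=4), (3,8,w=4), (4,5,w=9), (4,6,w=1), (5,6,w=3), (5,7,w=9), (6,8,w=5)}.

Step 1: Build adjacency list with weights:
  1: 2(w=6), 3(w=8), 5(w=8), 8(w=2)
  2: 1(w=6), 3(w=5), 5(w=2), 6(w=6), 8(w=1)
  3: 1(w=8), 2(w=5), 5(w=4), 8(w=4)
  4: 5(w=9), 6(w=1)
  5: 1(w=8), 2(w=2), 3(w=4), 4(w=9), 6(w=3), 7(w=9)
  6: 2(w=6), 4(w=1), 5(w=3), 8(w=5)
  7: 5(w=9)
  8: 1(w=2), 2(w=1), 3(w=4), 6(w=5)

Step 2: Apply Dijkstra's algorithm from vertex 1:
  Visit vertex 1 (distance=0)
    Update dist[2] = 6
    Update dist[3] = 8
    Update dist[5] = 8
    Update dist[8] = 2
  Visit vertex 8 (distance=2)
    Update dist[2] = 3
    Update dist[3] = 6
    Update dist[6] = 7
  Visit vertex 2 (distance=3)
    Update dist[5] = 5
  Visit vertex 5 (distance=5)
    Update dist[4] = 14
    Update dist[7] = 14

Step 3: Shortest path: 1 -> 8 -> 2 -> 5
Total weight: 2 + 1 + 2 = 5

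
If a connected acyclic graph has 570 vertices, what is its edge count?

A tree on n vertices always has exactly n - 1 edges.
For n = 570: edges = 570 - 1 = 569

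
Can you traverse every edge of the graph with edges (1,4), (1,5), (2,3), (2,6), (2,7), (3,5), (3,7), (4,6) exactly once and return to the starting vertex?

Step 1: Find the degree of each vertex:
  deg(1) = 2
  deg(2) = 3
  deg(3) = 3
  deg(4) = 2
  deg(5) = 2
  deg(6) = 2
  deg(7) = 2

Step 2: Count vertices with odd degree:
  Odd-degree vertices: 2, 3 (2 total)

Step 3: Apply Euler's theorem:
  - Eulerian circuit exists iff graph is connected and all vertices have even degree
  - Eulerian path exists iff graph is connected and has 0 or 2 odd-degree vertices

Graph is connected with exactly 2 odd-degree vertices (2, 3).
Eulerian path exists (starting and ending at the odd-degree vertices), but no Eulerian circuit.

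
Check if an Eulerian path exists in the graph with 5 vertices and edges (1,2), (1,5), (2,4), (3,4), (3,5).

Step 1: Find the degree of each vertex:
  deg(1) = 2
  deg(2) = 2
  deg(3) = 2
  deg(4) = 2
  deg(5) = 2

Step 2: Count vertices with odd degree:
  All vertices have even degree (0 odd-degree vertices)

Step 3: Apply Euler's theorem:
  - Eulerian circuit exists iff graph is connected and all vertices have even degree
  - Eulerian path exists iff graph is connected and has 0 or 2 odd-degree vertices

Graph is connected with 0 odd-degree vertices.
Both Eulerian circuit and Eulerian path exist.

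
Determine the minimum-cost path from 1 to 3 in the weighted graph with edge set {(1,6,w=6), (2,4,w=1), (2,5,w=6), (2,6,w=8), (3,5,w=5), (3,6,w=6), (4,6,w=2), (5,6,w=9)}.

Step 1: Build adjacency list with weights:
  1: 6(w=6)
  2: 4(w=1), 5(w=6), 6(w=8)
  3: 5(w=5), 6(w=6)
  4: 2(w=1), 6(w=2)
  5: 2(w=6), 3(w=5), 6(w=9)
  6: 1(w=6), 2(w=8), 3(w=6), 4(w=2), 5(w=9)

Step 2: Apply Dijkstra's algorithm from vertex 1:
  Visit vertex 1 (distance=0)
    Update dist[6] = 6
  Visit vertex 6 (distance=6)
    Update dist[2] = 14
    Update dist[3] = 12
    Update dist[4] = 8
    Update dist[5] = 15
  Visit vertex 4 (distance=8)
    Update dist[2] = 9
  Visit vertex 2 (distance=9)
  Visit vertex 3 (distance=12)

Step 3: Shortest path: 1 -> 6 -> 3
Total weight: 6 + 6 = 12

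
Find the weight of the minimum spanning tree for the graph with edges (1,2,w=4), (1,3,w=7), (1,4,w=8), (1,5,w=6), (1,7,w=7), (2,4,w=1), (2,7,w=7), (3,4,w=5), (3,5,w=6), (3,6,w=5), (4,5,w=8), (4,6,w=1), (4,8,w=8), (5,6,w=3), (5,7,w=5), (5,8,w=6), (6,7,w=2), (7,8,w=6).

Apply Kruskal's algorithm (sort edges by weight, add if no cycle):

Sorted edges by weight:
  (2,4) w=1
  (4,6) w=1
  (6,7) w=2
  (5,6) w=3
  (1,2) w=4
  (3,4) w=5
  (3,6) w=5
  (5,7) w=5
  (1,5) w=6
  (3,5) w=6
  (5,8) w=6
  (7,8) w=6
  (1,7) w=7
  (1,3) w=7
  (2,7) w=7
  (1,4) w=8
  (4,8) w=8
  (4,5) w=8

Add edge (2,4) w=1 -- no cycle. Running total: 1
Add edge (4,6) w=1 -- no cycle. Running total: 2
Add edge (6,7) w=2 -- no cycle. Running total: 4
Add edge (5,6) w=3 -- no cycle. Running total: 7
Add edge (1,2) w=4 -- no cycle. Running total: 11
Add edge (3,4) w=5 -- no cycle. Running total: 16
Skip edge (3,6) w=5 -- would create cycle
Skip edge (5,7) w=5 -- would create cycle
Skip edge (1,5) w=6 -- would create cycle
Skip edge (3,5) w=6 -- would create cycle
Add edge (5,8) w=6 -- no cycle. Running total: 22

MST edges: (2,4,w=1), (4,6,w=1), (6,7,w=2), (5,6,w=3), (1,2,w=4), (3,4,w=5), (5,8,w=6)
Total MST weight: 1 + 1 + 2 + 3 + 4 + 5 + 6 = 22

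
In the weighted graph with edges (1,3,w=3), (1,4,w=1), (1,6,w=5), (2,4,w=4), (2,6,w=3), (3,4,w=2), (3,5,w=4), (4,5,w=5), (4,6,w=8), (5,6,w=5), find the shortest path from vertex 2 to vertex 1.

Step 1: Build adjacency list with weights:
  1: 3(w=3), 4(w=1), 6(w=5)
  2: 4(w=4), 6(w=3)
  3: 1(w=3), 4(w=2), 5(w=4)
  4: 1(w=1), 2(w=4), 3(w=2), 5(w=5), 6(w=8)
  5: 3(w=4), 4(w=5), 6(w=5)
  6: 1(w=5), 2(w=3), 4(w=8), 5(w=5)

Step 2: Apply Dijkstra's algorithm from vertex 2:
  Visit vertex 2 (distance=0)
    Update dist[4] = 4
    Update dist[6] = 3
  Visit vertex 6 (distance=3)
    Update dist[1] = 8
    Update dist[5] = 8
  Visit vertex 4 (distance=4)
    Update dist[1] = 5
    Update dist[3] = 6
  Visit vertex 1 (distance=5)

Step 3: Shortest path: 2 -> 4 -> 1
Total weight: 4 + 1 = 5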